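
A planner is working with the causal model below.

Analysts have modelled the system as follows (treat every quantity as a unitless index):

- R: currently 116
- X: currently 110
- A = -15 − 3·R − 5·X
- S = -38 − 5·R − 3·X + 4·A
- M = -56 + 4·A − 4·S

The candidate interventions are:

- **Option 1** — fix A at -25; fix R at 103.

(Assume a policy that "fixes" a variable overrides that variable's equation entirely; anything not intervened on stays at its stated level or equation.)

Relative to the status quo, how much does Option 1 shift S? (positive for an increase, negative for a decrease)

3617

Baseline:
  R = 116
  X = 110
  A = -15 − 3·116 − 5·110 = -913
  S = -38 − 5·116 − 3·110 + 4·(-913) = -4600
Option 1 (A := -25, R := 103):
  R = 103
  X = 110
  A = -25
  S = -38 − 5·103 − 3·110 + 4·(-25) = -983
Change in S: -983 − (-4600) = 3617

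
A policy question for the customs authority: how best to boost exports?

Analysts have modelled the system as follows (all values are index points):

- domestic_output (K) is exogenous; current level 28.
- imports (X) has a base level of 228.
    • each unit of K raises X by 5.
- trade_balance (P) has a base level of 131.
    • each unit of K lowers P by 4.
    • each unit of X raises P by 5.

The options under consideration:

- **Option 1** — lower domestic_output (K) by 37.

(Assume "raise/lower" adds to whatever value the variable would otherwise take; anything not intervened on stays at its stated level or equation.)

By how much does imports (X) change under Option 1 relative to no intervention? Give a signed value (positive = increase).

Baseline:
  K = 28
  X = 228 + 5·28 = 368
Option 1 (K − 37):
  K = 28 − 37 = -9
  X = 228 + 5·(-9) = 183
Change in X: 183 − 368 = -185

-185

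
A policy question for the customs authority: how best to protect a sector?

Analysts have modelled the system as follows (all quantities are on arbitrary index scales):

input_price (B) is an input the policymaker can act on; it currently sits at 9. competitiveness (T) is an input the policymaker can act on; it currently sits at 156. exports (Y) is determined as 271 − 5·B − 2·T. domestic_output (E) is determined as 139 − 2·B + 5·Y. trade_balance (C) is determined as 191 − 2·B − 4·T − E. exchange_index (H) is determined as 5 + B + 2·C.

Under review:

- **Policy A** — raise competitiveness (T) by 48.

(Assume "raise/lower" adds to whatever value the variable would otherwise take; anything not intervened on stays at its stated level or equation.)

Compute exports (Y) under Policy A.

Policy A (T + 48):
  B = 9
  T = 156 + 48 = 204
  Y = 271 − 5·9 − 2·204 = -182

-182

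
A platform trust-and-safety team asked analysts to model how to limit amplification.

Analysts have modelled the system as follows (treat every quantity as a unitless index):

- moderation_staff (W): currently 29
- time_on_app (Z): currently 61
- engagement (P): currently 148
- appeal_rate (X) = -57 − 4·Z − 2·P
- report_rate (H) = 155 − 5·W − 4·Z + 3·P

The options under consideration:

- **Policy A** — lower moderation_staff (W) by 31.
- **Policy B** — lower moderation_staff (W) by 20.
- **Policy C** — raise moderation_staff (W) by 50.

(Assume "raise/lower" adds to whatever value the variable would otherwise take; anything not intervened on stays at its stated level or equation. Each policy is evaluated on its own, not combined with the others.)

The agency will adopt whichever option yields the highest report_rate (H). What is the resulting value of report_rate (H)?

365

Policy A (W − 31):
  W = 29 − 31 = -2
  Z = 61
  P = 148
  H = 155 − 5·(-2) − 4·61 + 3·148 = 365
Policy B (W − 20):
  W = 29 − 20 = 9
  Z = 61
  P = 148
  H = 155 − 5·9 − 4·61 + 3·148 = 310
Policy C (W + 50):
  W = 29 + 50 = 79
  Z = 61
  P = 148
  H = 155 − 5·79 − 4·61 + 3·148 = -40
Comparing — Policy A: H=365, Policy B: H=310, Policy C: H=-40. Highest is 365 (Policy A).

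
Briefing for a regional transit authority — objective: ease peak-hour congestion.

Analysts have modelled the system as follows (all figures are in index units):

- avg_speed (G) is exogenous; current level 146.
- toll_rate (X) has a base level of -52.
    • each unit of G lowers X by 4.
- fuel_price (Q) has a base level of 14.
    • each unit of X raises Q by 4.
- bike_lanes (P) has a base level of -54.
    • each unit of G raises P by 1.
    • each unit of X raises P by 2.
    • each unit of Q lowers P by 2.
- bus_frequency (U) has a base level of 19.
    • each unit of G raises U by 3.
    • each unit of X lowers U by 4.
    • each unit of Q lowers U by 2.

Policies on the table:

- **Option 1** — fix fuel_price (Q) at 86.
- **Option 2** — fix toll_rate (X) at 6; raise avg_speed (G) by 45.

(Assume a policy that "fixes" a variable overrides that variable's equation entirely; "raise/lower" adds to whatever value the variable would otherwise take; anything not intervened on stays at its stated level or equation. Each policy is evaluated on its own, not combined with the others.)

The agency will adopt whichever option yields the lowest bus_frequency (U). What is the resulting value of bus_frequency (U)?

Option 1 (Q := 86):
  G = 146
  X = -52 − 4·146 = -636
  Q = 86
  U = 19 + 3·146 − 4·(-636) − 2·86 = 2829
Option 2 (X := 6, G + 45):
  G = 146 + 45 = 191
  X = 6
  Q = 14 + 4·6 = 38
  U = 19 + 3·191 − 4·6 − 2·38 = 492
Comparing — Option 1: U=2829, Option 2: U=492. Lowest is 492 (Option 2).

492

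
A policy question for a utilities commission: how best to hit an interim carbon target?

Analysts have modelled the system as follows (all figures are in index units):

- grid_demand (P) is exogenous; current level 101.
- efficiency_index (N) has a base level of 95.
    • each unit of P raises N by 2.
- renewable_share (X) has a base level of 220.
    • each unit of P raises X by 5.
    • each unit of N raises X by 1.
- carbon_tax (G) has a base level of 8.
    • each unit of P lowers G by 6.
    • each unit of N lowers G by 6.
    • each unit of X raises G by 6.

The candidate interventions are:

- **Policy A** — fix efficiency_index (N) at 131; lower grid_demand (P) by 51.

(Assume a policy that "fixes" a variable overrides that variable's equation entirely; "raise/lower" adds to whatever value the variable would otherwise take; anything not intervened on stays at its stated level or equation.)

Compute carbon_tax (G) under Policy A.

Policy A (N := 131, P − 51):
  P = 101 − 51 = 50
  N = 131
  X = 220 + 5·50 + 131 = 601
  G = 8 − 6·50 − 6·131 + 6·601 = 2528

2528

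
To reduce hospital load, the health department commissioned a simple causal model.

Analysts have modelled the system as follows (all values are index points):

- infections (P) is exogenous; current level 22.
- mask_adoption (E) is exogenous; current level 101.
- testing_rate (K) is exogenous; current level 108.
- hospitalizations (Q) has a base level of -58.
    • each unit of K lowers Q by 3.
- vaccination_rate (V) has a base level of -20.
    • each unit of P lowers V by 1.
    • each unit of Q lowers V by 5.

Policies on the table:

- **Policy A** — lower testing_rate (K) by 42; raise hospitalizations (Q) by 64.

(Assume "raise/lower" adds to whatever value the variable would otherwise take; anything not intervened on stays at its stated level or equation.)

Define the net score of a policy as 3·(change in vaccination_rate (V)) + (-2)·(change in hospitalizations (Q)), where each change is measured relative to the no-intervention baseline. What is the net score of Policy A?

Baseline:
  P = 22
  K = 108
  Q = -58 − 3·108 = -382
  V = -20 − 22 − 5·(-382) = 1868
Policy A (K − 42, Q + 64):
  P = 22
  K = 108 − 42 = 66
  Q = -58 − 3·66 (+64 from intervention) = -192
  V = -20 − 22 − 5·(-192) = 918
ΔV = 918 − 1868 = -950; ΔQ = -192 − (-382) = 190
Score = 3·(-950) + (-2)·190 = -3230

-3230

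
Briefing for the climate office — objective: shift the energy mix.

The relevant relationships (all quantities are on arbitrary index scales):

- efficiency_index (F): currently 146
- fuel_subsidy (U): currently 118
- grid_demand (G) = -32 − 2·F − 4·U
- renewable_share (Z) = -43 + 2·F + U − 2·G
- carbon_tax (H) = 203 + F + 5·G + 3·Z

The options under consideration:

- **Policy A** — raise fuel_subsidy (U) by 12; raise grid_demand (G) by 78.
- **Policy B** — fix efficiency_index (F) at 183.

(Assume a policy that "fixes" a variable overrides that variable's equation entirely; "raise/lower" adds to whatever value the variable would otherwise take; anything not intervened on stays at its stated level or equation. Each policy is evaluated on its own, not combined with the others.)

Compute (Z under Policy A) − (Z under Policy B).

-270

Policy A (U + 12, G + 78):
  F = 146
  U = 118 + 12 = 130
  G = -32 − 2·146 − 4·130 (+78 from intervention) = -766
  Z = -43 + 2·146 + 130 − 2·(-766) = 1911
Policy B (F := 183):
  F = 183
  U = 118
  G = -32 − 2·183 − 4·118 = -870
  Z = -43 + 2·183 + 118 − 2·(-870) = 2181
Z: 1911 − 2181 = -270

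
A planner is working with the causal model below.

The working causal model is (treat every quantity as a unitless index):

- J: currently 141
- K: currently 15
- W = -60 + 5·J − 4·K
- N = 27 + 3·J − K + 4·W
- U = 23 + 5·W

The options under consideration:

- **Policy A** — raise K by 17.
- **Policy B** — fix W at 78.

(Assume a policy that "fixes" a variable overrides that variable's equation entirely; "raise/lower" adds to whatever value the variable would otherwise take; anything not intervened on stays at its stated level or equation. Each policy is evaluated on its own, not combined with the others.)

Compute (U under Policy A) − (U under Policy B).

Policy A (K + 17):
  J = 141
  K = 15 + 17 = 32
  W = -60 + 5·141 − 4·32 = 517
  U = 23 + 5·517 = 2608
Policy B (W := 78):
  J = 141
  K = 15
  W = 78
  U = 23 + 5·78 = 413
U: 2608 − 413 = 2195

2195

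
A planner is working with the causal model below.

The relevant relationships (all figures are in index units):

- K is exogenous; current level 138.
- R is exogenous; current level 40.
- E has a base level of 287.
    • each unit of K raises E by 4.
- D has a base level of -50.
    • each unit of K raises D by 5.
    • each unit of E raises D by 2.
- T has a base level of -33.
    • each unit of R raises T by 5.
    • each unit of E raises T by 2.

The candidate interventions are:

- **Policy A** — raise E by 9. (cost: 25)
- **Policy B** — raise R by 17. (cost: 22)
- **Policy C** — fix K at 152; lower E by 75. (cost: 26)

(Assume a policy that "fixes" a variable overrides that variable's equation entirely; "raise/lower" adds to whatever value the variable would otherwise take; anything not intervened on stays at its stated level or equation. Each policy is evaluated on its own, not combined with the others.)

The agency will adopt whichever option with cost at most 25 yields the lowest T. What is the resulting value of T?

Policy A (E + 9):
  K = 138
  R = 40
  E = 287 + 4·138 (+9 from intervention) = 848
  T = -33 + 5·40 + 2·848 = 1863
Policy B (R + 17):
  K = 138
  R = 40 + 17 = 57
  E = 287 + 4·138 = 839
  T = -33 + 5·57 + 2·839 = 1930
Comparing — Policy A: T=1863, Policy B: T=1930. Lowest is 1863 (Policy A).

1863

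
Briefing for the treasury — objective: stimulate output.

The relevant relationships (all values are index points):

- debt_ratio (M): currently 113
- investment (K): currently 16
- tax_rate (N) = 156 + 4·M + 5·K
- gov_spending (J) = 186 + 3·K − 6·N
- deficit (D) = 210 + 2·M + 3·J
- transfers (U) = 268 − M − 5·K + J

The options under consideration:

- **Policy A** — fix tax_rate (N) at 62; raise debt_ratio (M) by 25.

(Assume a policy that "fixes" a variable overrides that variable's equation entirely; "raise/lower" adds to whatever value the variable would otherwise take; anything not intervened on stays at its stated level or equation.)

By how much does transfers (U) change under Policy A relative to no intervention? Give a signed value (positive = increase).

3731

Baseline:
  M = 113
  K = 16
  N = 156 + 4·113 + 5·16 = 688
  J = 186 + 3·16 − 6·688 = -3894
  U = 268 − 113 − 5·16 + (-3894) = -3819
Policy A (N := 62, M + 25):
  M = 113 + 25 = 138
  K = 16
  N = 62
  J = 186 + 3·16 − 6·62 = -138
  U = 268 − 138 − 5·16 + (-138) = -88
Change in U: -88 − (-3819) = 3731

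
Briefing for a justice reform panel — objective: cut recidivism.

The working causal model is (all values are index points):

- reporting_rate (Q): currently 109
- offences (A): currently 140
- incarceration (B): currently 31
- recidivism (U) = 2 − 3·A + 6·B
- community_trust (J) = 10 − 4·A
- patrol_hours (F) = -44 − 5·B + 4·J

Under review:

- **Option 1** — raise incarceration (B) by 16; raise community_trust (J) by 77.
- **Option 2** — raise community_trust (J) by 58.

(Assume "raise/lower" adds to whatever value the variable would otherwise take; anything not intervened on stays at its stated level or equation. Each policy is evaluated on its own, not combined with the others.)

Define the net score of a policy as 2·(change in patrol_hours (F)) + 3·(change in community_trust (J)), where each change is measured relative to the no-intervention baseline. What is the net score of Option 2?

Baseline:
  A = 140
  B = 31
  J = 10 − 4·140 = -550
  F = -44 − 5·31 + 4·(-550) = -2399
Option 2 (J + 58):
  A = 140
  B = 31
  J = 10 − 4·140 (+58 from intervention) = -492
  F = -44 − 5·31 + 4·(-492) = -2167
ΔF = -2167 − (-2399) = 232; ΔJ = -492 − (-550) = 58
Score = 2·232 + 3·58 = 638

638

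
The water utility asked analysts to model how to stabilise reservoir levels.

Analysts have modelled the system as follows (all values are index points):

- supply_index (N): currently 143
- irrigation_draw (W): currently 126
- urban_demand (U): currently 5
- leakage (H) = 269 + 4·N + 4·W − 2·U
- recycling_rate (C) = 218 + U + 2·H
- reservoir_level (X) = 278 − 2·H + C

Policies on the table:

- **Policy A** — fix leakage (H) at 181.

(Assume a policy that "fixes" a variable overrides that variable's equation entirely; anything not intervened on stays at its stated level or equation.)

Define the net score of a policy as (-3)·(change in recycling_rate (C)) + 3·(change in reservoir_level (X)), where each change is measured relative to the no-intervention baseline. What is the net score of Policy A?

Baseline:
  N = 143
  W = 126
  U = 5
  H = 269 + 4·143 + 4·126 − 2·5 = 1335
  C = 218 + 5 + 2·1335 = 2893
  X = 278 − 2·1335 + 2893 = 501
Policy A (H := 181):
  N = 143
  W = 126
  U = 5
  H = 181
  C = 218 + 5 + 2·181 = 585
  X = 278 − 2·181 + 585 = 501
ΔC = 585 − 2893 = -2308; ΔX = 501 − 501 = 0
Score = (-3)·(-2308) + 3·0 = 6924

6924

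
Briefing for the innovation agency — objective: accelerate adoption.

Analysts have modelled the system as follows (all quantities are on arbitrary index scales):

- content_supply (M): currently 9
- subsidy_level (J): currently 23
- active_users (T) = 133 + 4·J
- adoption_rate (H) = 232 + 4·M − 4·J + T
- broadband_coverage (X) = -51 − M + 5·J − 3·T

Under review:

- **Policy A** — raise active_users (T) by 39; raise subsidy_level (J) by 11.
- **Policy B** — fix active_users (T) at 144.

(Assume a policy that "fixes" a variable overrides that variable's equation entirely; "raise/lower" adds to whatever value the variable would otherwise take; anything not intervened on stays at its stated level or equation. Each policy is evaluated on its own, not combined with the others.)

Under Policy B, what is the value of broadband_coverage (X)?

-377

Policy B (T := 144):
  M = 9
  J = 23
  T = 144
  X = -51 − 9 + 5·23 − 3·144 = -377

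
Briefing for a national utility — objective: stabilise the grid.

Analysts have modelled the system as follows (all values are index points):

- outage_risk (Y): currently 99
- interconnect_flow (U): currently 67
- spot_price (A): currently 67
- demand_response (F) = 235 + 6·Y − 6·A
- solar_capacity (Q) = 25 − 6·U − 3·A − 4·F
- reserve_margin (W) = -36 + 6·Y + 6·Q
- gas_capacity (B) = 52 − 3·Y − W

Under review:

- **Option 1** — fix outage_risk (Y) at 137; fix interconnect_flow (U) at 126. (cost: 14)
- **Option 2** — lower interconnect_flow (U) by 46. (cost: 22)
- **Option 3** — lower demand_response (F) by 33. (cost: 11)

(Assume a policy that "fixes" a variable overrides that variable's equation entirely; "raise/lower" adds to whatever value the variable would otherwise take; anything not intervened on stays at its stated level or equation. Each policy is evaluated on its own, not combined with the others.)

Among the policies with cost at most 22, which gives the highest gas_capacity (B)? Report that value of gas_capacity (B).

Option 1 (Y := 137, U := 126):
  Y = 137
  U = 126
  A = 67
  F = 235 + 6·137 − 6·67 = 655
  Q = 25 − 6·126 − 3·67 − 4·655 = -3552
  W = -36 + 6·137 + 6·(-3552) = -20526
  B = 52 − 3·137 − (-20526) = 20167
Option 2 (U − 46):
  Y = 99
  U = 67 − 46 = 21
  A = 67
  F = 235 + 6·99 − 6·67 = 427
  Q = 25 − 6·21 − 3·67 − 4·427 = -2010
  W = -36 + 6·99 + 6·(-2010) = -11502
  B = 52 − 3·99 − (-11502) = 11257
Option 3 (F − 33):
  Y = 99
  U = 67
  A = 67
  F = 235 + 6·99 − 6·67 (−33 from intervention) = 394
  Q = 25 − 6·67 − 3·67 − 4·394 = -2154
  W = -36 + 6·99 + 6·(-2154) = -12366
  B = 52 − 3·99 − (-12366) = 12121
Comparing — Option 1: B=20167, Option 2: B=11257, Option 3: B=12121. Highest is 20167 (Option 1).

20167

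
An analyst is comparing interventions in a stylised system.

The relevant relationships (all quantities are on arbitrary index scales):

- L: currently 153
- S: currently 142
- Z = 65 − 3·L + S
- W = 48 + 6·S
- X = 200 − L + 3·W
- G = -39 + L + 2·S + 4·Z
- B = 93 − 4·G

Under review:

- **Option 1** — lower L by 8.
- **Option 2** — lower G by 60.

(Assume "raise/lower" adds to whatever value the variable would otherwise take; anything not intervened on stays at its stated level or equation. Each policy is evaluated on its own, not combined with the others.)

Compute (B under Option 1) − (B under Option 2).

Option 1 (L − 8):
  L = 153 − 8 = 145
  S = 142
  Z = 65 − 3·145 + 142 = -228
  G = -39 + 145 + 2·142 + 4·(-228) = -522
  B = 93 − 4·(-522) = 2181
Option 2 (G − 60):
  L = 153
  S = 142
  Z = 65 − 3·153 + 142 = -252
  G = -39 + 153 + 2·142 + 4·(-252) (−60 from intervention) = -670
  B = 93 − 4·(-670) = 2773
B: 2181 − 2773 = -592

-592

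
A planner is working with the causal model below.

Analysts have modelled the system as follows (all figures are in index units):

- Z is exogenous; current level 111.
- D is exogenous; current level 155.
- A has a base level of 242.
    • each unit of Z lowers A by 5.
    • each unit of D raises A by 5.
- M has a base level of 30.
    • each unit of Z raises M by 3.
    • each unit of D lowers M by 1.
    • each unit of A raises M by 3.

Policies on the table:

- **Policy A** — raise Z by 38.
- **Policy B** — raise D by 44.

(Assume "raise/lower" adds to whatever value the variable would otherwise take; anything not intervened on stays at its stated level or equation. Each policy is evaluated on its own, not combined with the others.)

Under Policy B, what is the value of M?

Policy B (D + 44):
  Z = 111
  D = 155 + 44 = 199
  A = 242 − 5·111 + 5·199 = 682
  M = 30 + 3·111 − 199 + 3·682 = 2210

2210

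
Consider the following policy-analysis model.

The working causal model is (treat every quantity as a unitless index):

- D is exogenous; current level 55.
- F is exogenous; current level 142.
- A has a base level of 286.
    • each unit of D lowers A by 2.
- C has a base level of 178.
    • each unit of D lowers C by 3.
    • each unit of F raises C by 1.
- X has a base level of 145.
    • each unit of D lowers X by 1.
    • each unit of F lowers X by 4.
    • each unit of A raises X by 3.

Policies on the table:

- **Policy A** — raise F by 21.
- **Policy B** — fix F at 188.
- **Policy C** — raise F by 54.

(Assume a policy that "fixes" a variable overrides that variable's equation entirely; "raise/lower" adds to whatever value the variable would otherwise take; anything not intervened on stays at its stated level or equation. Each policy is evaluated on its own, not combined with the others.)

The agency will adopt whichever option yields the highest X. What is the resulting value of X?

-34

Policy A (F + 21):
  D = 55
  F = 142 + 21 = 163
  A = 286 − 2·55 = 176
  X = 145 − 55 − 4·163 + 3·176 = -34
Policy B (F := 188):
  D = 55
  F = 188
  A = 286 − 2·55 = 176
  X = 145 − 55 − 4·188 + 3·176 = -134
Policy C (F + 54):
  D = 55
  F = 142 + 54 = 196
  A = 286 − 2·55 = 176
  X = 145 − 55 − 4·196 + 3·176 = -166
Comparing — Policy A: X=-34, Policy B: X=-134, Policy C: X=-166. Highest is -34 (Policy A).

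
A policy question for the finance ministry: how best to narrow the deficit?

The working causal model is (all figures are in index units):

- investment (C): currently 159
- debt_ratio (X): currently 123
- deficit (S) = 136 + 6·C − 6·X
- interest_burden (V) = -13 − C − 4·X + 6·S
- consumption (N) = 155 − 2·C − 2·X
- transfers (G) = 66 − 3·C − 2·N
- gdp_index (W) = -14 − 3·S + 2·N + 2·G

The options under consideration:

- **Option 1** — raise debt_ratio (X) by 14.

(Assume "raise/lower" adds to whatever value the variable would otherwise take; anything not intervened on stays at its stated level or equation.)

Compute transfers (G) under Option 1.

Option 1 (X + 14):
  C = 159
  X = 123 + 14 = 137
  N = 155 − 2·159 − 2·137 = -437
  G = 66 − 3·159 − 2·(-437) = 463

463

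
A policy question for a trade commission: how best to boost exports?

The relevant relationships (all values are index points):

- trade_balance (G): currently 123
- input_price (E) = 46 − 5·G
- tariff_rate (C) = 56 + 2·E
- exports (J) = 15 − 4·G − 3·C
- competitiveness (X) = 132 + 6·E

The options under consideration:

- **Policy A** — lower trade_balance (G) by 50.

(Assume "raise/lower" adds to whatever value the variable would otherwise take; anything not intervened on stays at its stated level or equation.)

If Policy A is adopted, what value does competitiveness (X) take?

-1782

Policy A (G − 50):
  G = 123 − 50 = 73
  E = 46 − 5·73 = -319
  X = 132 + 6·(-319) = -1782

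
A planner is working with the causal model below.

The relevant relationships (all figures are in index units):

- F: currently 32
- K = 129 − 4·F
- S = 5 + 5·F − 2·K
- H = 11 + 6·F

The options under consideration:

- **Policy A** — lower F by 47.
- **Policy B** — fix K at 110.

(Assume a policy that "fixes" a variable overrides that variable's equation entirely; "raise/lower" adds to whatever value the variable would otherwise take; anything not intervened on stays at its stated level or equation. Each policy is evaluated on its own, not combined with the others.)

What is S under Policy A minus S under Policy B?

-393

Policy A (F − 47):
  F = 32 − 47 = -15
  K = 129 − 4·(-15) = 189
  S = 5 + 5·(-15) − 2·189 = -448
Policy B (K := 110):
  F = 32
  K = 110
  S = 5 + 5·32 − 2·110 = -55
S: -448 − (-55) = -393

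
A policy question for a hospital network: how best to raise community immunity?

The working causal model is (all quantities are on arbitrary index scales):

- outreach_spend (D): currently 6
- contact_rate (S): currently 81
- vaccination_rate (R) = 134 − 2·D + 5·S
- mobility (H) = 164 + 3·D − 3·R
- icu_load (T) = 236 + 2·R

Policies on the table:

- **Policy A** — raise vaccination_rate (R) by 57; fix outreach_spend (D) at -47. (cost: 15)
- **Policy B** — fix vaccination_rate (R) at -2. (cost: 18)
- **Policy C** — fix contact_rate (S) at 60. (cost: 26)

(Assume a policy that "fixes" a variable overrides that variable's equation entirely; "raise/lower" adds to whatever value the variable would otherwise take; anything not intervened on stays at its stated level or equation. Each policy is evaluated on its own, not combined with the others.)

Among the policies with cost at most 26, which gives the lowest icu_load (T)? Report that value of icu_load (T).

232

Policy A (R + 57, D := -47):
  D = -47
  S = 81
  R = 134 − 2·(-47) + 5·81 (+57 from intervention) = 690
  T = 236 + 2·690 = 1616
Policy B (R := -2):
  D = 6
  S = 81
  R = -2
  T = 236 + 2·(-2) = 232
Policy C (S := 60):
  D = 6
  S = 60
  R = 134 − 2·6 + 5·60 = 422
  T = 236 + 2·422 = 1080
Comparing — Policy A: T=1616, Policy B: T=232, Policy C: T=1080. Lowest is 232 (Policy B).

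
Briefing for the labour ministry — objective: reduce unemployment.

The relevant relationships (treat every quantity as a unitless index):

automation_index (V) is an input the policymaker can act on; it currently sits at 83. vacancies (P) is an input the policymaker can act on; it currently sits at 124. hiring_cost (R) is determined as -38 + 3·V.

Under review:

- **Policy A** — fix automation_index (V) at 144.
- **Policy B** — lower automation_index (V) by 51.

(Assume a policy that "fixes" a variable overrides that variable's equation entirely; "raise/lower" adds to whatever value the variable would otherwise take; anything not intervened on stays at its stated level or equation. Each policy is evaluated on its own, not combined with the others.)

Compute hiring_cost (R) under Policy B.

58

Policy B (V − 51):
  V = 83 − 51 = 32
  R = -38 + 3·32 = 58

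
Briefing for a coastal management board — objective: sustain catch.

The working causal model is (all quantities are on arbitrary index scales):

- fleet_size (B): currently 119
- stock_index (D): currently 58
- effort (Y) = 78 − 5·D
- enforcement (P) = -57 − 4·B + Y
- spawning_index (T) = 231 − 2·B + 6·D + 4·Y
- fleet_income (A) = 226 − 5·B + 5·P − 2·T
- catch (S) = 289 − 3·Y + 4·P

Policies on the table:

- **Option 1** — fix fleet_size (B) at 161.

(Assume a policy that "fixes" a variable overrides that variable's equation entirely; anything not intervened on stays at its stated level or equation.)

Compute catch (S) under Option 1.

Option 1 (B := 161):
  B = 161
  D = 58
  Y = 78 − 5·58 = -212
  P = -57 − 4·161 + (-212) = -913
  S = 289 − 3·(-212) + 4·(-913) = -2727

-2727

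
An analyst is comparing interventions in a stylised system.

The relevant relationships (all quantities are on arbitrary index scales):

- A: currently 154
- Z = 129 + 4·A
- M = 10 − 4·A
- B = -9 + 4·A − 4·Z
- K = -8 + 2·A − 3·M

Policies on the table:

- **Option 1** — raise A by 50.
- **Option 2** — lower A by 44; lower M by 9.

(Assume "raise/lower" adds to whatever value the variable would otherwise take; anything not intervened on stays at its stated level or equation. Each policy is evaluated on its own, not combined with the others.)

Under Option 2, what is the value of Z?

569

Option 2 (A − 44, M − 9):
  A = 154 − 44 = 110
  Z = 129 + 4·110 = 569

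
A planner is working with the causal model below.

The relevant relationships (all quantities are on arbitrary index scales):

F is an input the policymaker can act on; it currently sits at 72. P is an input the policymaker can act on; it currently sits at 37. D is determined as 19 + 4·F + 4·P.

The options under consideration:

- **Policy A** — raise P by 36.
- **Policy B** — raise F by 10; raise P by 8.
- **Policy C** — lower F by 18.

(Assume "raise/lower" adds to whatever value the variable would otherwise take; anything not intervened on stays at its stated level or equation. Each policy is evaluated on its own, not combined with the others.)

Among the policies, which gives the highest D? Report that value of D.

599

Policy A (P + 36):
  F = 72
  P = 37 + 36 = 73
  D = 19 + 4·72 + 4·73 = 599
Policy B (F + 10, P + 8):
  F = 72 + 10 = 82
  P = 37 + 8 = 45
  D = 19 + 4·82 + 4·45 = 527
Policy C (F − 18):
  F = 72 − 18 = 54
  P = 37
  D = 19 + 4·54 + 4·37 = 383
Comparing — Policy A: D=599, Policy B: D=527, Policy C: D=383. Highest is 599 (Policy A).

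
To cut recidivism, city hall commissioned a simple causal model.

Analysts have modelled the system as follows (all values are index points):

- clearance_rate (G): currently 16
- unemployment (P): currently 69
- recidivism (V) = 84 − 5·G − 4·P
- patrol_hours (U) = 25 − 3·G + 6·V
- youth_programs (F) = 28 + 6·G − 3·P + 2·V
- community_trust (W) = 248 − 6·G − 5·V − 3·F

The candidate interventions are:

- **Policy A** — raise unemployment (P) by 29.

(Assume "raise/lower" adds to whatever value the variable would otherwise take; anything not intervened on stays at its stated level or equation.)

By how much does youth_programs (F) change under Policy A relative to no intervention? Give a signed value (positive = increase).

-319

Baseline:
  G = 16
  P = 69
  V = 84 − 5·16 − 4·69 = -272
  F = 28 + 6·16 − 3·69 + 2·(-272) = -627
Policy A (P + 29):
  G = 16
  P = 69 + 29 = 98
  V = 84 − 5·16 − 4·98 = -388
  F = 28 + 6·16 − 3·98 + 2·(-388) = -946
Change in F: -946 − (-627) = -319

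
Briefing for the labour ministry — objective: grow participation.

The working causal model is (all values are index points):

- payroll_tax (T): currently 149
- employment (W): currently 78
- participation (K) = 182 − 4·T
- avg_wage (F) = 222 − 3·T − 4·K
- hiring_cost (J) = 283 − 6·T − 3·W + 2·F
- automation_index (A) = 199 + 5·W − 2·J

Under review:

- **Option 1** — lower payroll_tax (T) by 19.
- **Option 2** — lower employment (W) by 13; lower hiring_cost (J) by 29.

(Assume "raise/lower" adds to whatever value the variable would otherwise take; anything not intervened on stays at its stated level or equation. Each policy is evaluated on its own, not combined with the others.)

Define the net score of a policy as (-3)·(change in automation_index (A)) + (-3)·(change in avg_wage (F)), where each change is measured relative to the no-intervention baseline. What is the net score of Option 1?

Baseline:
  T = 149
  W = 78
  K = 182 − 4·149 = -414
  F = 222 − 3·149 − 4·(-414) = 1431
  J = 283 − 6·149 − 3·78 + 2·1431 = 2017
  A = 199 + 5·78 − 2·2017 = -3445
Option 1 (T − 19):
  T = 149 − 19 = 130
  W = 78
  K = 182 − 4·130 = -338
  F = 222 − 3·130 − 4·(-338) = 1184
  J = 283 − 6·130 − 3·78 + 2·1184 = 1637
  A = 199 + 5·78 − 2·1637 = -2685
ΔA = -2685 − (-3445) = 760; ΔF = 1184 − 1431 = -247
Score = (-3)·760 + (-3)·(-247) = -1539

-1539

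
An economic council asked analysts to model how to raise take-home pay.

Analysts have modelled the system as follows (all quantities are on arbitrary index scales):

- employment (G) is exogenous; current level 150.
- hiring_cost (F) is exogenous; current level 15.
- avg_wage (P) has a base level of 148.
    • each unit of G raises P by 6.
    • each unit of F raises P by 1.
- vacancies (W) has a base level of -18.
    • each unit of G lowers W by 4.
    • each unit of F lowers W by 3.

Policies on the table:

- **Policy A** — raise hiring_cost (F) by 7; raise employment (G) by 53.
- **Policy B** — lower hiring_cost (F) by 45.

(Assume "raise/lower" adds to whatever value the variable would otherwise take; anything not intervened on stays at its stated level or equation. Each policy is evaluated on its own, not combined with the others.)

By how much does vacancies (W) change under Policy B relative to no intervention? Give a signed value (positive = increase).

Baseline:
  G = 150
  F = 15
  W = -18 − 4·150 − 3·15 = -663
Policy B (F − 45):
  G = 150
  F = 15 − 45 = -30
  W = -18 − 4·150 − 3·(-30) = -528
Change in W: -528 − (-663) = 135

135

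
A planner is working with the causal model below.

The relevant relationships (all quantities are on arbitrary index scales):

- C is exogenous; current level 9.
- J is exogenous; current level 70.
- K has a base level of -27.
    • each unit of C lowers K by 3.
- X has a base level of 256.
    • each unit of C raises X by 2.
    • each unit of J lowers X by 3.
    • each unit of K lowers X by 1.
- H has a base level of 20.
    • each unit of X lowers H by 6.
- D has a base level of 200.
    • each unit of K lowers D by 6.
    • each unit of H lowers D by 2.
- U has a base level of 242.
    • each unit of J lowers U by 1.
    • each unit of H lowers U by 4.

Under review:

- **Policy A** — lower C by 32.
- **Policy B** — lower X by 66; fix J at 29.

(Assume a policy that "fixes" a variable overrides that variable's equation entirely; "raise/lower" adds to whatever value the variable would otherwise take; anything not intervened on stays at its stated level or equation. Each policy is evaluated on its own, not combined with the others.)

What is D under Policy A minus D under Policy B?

Policy A (C − 32):
  C = 9 − 32 = -23
  J = 70
  K = -27 − 3·(-23) = 42
  X = 256 + 2·(-23) − 3·70 − 42 = -42
  H = 20 − 6·(-42) = 272
  D = 200 − 6·42 − 2·272 = -596
Policy B (X − 66, J := 29):
  C = 9
  J = 29
  K = -27 − 3·9 = -54
  X = 256 + 2·9 − 3·29 − (-54) (−66 from intervention) = 175
  H = 20 − 6·175 = -1030
  D = 200 − 6·(-54) − 2·(-1030) = 2584
D: -596 − 2584 = -3180

-3180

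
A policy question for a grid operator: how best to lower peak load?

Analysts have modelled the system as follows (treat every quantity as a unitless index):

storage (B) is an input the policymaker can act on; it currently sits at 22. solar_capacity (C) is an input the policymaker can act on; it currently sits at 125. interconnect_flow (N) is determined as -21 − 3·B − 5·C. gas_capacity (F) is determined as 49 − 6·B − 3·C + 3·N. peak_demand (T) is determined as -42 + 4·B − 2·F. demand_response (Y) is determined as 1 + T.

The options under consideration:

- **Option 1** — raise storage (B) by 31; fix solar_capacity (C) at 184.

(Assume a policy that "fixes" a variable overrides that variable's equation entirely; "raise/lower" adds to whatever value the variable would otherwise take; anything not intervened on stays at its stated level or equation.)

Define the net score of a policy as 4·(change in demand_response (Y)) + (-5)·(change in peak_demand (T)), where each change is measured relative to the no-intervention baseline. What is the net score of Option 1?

Baseline:
  B = 22
  C = 125
  N = -21 − 3·22 − 5·125 = -712
  F = 49 − 6·22 − 3·125 + 3·(-712) = -2594
  T = -42 + 4·22 − 2·(-2594) = 5234
  Y = 1 + 5234 = 5235
Option 1 (B + 31, C := 184):
  B = 22 + 31 = 53
  C = 184
  N = -21 − 3·53 − 5·184 = -1100
  F = 49 − 6·53 − 3·184 + 3·(-1100) = -4121
  T = -42 + 4·53 − 2·(-4121) = 8412
  Y = 1 + 8412 = 8413
ΔY = 8413 − 5235 = 3178; ΔT = 8412 − 5234 = 3178
Score = 4·3178 + (-5)·3178 = -3178

-3178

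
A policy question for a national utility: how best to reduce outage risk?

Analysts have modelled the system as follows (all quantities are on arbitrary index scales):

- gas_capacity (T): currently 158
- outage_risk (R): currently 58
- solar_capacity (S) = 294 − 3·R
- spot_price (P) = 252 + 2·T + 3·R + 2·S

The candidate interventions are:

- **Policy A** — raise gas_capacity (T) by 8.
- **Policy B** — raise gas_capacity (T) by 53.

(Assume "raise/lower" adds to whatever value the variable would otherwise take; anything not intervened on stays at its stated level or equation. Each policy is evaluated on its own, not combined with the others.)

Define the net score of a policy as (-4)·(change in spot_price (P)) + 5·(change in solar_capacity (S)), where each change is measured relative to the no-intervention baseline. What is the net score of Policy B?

-424

Baseline:
  T = 158
  R = 58
  S = 294 − 3·58 = 120
  P = 252 + 2·158 + 3·58 + 2·120 = 982
Policy B (T + 53):
  T = 158 + 53 = 211
  R = 58
  S = 294 − 3·58 = 120
  P = 252 + 2·211 + 3·58 + 2·120 = 1088
ΔP = 1088 − 982 = 106; ΔS = 120 − 120 = 0
Score = (-4)·106 + 5·0 = -424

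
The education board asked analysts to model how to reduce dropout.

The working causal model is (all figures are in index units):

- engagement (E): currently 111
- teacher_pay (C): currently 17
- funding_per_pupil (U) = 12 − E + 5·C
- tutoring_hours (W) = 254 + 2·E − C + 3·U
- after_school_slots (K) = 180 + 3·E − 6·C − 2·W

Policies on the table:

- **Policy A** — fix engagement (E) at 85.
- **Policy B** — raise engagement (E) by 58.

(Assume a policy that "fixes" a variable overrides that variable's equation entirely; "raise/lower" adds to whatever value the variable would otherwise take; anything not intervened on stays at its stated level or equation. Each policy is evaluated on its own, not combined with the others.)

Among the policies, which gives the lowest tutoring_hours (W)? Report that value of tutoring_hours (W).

Policy A (E := 85):
  E = 85
  C = 17
  U = 12 − 85 + 5·17 = 12
  W = 254 + 2·85 − 17 + 3·12 = 443
Policy B (E + 58):
  E = 111 + 58 = 169
  C = 17
  U = 12 − 169 + 5·17 = -72
  W = 254 + 2·169 − 17 + 3·(-72) = 359
Comparing — Policy A: W=443, Policy B: W=359. Lowest is 359 (Policy B).

359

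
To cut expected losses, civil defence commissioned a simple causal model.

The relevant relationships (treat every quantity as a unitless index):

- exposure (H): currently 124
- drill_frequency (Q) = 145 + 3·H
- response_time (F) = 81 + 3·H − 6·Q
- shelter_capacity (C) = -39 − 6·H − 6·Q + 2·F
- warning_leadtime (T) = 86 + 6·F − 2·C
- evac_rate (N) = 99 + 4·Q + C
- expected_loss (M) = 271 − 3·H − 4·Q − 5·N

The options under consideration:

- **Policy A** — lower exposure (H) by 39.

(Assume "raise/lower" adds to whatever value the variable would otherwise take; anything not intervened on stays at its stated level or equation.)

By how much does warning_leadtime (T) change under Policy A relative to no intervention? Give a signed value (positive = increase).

-702

Baseline:
  H = 124
  Q = 145 + 3·124 = 517
  F = 81 + 3·124 − 6·517 = -2649
  C = -39 − 6·124 − 6·517 + 2·(-2649) = -9183
  T = 86 + 6·(-2649) − 2·(-9183) = 2558
Policy A (H − 39):
  H = 124 − 39 = 85
  Q = 145 + 3·85 = 400
  F = 81 + 3·85 − 6·400 = -2064
  C = -39 − 6·85 − 6·400 + 2·(-2064) = -7077
  T = 86 + 6·(-2064) − 2·(-7077) = 1856
Change in T: 1856 − 2558 = -702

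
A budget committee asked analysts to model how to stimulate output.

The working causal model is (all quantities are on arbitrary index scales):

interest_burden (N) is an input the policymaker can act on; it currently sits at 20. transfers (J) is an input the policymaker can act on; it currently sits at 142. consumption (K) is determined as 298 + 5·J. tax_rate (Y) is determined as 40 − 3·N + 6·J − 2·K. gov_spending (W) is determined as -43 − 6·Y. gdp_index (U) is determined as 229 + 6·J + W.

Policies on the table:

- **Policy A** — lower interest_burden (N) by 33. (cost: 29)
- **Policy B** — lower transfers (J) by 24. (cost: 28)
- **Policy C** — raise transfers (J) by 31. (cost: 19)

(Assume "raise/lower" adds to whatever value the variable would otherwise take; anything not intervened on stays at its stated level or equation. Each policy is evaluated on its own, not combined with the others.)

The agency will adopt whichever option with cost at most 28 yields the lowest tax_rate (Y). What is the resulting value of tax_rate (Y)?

Policy B (J − 24):
  N = 20
  J = 142 − 24 = 118
  K = 298 + 5·118 = 888
  Y = 40 − 3·20 + 6·118 − 2·888 = -1088
Policy C (J + 31):
  N = 20
  J = 142 + 31 = 173
  K = 298 + 5·173 = 1163
  Y = 40 − 3·20 + 6·173 − 2·1163 = -1308
Comparing — Policy B: Y=-1088, Policy C: Y=-1308. Lowest is -1308 (Policy C).

-1308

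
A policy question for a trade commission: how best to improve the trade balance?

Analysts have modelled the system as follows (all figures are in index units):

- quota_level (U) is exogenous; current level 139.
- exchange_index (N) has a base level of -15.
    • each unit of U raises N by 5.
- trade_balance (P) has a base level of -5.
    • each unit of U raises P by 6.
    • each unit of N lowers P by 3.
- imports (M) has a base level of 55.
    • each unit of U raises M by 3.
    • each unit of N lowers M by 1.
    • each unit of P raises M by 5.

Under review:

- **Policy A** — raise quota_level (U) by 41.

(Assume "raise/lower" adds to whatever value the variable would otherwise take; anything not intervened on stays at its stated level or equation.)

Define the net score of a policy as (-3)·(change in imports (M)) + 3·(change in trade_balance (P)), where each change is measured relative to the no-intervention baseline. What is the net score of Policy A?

Baseline:
  U = 139
  N = -15 + 5·139 = 680
  P = -5 + 6·139 − 3·680 = -1211
  M = 55 + 3·139 − 680 + 5·(-1211) = -6263
Policy A (U + 41):
  U = 139 + 41 = 180
  N = -15 + 5·180 = 885
  P = -5 + 6·180 − 3·885 = -1580
  M = 55 + 3·180 − 885 + 5·(-1580) = -8190
ΔM = -8190 − (-6263) = -1927; ΔP = -1580 − (-1211) = -369
Score = (-3)·(-1927) + 3·(-369) = 4674

4674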